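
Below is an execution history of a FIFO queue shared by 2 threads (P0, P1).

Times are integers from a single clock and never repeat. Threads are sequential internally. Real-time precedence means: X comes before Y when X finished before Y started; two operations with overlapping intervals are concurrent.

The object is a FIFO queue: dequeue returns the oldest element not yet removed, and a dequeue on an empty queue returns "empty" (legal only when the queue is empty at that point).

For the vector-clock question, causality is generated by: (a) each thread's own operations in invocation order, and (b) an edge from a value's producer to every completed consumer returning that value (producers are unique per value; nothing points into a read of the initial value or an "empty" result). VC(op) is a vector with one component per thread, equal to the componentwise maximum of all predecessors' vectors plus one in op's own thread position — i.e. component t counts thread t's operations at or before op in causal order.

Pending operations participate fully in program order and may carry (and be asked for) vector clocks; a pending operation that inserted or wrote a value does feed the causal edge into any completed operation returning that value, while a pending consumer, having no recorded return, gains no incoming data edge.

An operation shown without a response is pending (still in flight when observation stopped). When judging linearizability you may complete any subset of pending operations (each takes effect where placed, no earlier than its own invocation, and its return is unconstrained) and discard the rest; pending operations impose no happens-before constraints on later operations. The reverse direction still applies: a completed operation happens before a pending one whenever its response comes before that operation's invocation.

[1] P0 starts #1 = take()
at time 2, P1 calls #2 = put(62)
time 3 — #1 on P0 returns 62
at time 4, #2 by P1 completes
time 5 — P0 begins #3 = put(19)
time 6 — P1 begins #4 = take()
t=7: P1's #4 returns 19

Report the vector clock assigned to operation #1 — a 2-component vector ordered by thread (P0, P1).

(1, 1)

no predecessors for #2 (invoked 2): P1 increments from zero → (0, 1)
#1 (invocation 1): componentwise max over VC(#2)=(0, 1), +1 at P0, giving (1, 1)
#3 (invocation 5): componentwise max over VC(#1)=(1, 1), +1 at P0, giving (2, 1)
#4 (invocation 6): componentwise max over VC(#2)=(0, 1), VC(#3)=(2, 1), +1 at P1, giving (2, 2)
target: VC(#1) = (1, 1)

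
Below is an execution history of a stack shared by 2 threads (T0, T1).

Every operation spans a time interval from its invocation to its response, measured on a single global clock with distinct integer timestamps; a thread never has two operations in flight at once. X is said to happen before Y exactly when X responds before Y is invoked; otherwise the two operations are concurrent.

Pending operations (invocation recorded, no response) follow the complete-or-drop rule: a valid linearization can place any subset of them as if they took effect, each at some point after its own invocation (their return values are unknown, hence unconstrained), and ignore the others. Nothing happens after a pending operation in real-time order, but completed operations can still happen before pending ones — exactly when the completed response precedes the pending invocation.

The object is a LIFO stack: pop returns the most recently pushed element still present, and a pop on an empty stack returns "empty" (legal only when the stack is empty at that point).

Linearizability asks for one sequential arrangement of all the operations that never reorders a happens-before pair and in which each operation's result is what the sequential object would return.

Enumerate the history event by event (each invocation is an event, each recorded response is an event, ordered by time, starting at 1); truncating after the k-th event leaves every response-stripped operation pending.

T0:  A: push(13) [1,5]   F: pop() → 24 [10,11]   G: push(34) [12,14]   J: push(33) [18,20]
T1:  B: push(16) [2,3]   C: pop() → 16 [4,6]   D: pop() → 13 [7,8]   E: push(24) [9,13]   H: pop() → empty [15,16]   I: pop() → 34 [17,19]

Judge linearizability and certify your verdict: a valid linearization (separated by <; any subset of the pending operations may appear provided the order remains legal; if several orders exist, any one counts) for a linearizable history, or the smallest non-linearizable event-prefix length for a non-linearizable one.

not linearizable — minimal violating prefix: 16 events

events 1..15 are fine; event 16 — the response of H at time 16 — makes the prefix non-linearizable
every one of the 9 real-time-consistent orders over 8 completed stack ops fails the sequential spec
take A, B, C, D, E, F, G, H: step 8 already fails, because H pop() → empty cannot occur there
take A, B, C, D, F, E, G, H: step 5 already fails, because F pop() → 24 cannot occur there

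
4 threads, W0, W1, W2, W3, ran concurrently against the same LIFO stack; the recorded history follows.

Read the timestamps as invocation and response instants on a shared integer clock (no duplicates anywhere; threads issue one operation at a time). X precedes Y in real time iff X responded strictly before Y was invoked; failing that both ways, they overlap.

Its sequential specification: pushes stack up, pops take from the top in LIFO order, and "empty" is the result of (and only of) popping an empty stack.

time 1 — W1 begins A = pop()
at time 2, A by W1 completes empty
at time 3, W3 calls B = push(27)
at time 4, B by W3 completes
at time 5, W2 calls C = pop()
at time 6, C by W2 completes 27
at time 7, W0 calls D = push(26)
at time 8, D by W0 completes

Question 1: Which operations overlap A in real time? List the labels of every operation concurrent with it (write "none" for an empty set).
none

A runs from 1 to 2; window-overlapping ops are concurrent
B [3,4]: after
C [5,6]: after
D [7,8]: after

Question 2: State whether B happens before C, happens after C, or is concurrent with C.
before

B spans [3,4], C spans [5,6]
resp(B)=4 < inv(C)=5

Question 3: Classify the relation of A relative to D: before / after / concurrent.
before

A spans [1,2], D spans [7,8]
resp(A)=2 < inv(D)=7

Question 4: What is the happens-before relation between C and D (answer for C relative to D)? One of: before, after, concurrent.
before

C spans [5,6], D spans [7,8]
resp(C)=6 < inv(D)=7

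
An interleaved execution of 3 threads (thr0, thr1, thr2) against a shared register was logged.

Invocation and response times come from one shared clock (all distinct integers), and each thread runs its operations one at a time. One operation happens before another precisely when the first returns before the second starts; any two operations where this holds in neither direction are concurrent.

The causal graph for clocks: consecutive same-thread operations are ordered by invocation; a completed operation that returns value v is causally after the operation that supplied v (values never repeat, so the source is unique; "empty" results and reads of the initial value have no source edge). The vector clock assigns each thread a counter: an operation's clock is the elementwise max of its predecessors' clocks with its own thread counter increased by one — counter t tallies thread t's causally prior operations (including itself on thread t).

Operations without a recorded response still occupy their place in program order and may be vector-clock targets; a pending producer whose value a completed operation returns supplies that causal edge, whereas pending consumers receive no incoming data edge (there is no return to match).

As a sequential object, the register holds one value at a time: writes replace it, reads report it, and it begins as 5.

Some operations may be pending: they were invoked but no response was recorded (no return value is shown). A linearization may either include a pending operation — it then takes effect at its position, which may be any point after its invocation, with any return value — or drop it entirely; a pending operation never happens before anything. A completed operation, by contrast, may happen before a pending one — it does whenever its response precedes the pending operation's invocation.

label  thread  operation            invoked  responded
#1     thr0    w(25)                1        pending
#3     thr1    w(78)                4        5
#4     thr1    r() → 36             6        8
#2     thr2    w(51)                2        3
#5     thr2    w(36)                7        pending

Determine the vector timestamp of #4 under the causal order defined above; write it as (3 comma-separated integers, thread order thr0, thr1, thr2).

no predecessors for #2 (invoked 2): thr2 increments from zero → (0, 0, 1)
no predecessors for #3 (invoked 4): thr1 increments from zero → (0, 1, 0)
no predecessors for #1 (invoked 1): thr0 increments from zero → (1, 0, 0)
#5 (invocation 7): componentwise max over VC(#2)=(0, 0, 1), +1 at thr2, giving (0, 0, 2)
#4 (invocation 6): componentwise max over VC(#3)=(0, 1, 0), VC(#5)=(0, 0, 2), +1 at thr1, giving (0, 2, 2)
target: VC(#4) = (0, 2, 2)

(0, 2, 2)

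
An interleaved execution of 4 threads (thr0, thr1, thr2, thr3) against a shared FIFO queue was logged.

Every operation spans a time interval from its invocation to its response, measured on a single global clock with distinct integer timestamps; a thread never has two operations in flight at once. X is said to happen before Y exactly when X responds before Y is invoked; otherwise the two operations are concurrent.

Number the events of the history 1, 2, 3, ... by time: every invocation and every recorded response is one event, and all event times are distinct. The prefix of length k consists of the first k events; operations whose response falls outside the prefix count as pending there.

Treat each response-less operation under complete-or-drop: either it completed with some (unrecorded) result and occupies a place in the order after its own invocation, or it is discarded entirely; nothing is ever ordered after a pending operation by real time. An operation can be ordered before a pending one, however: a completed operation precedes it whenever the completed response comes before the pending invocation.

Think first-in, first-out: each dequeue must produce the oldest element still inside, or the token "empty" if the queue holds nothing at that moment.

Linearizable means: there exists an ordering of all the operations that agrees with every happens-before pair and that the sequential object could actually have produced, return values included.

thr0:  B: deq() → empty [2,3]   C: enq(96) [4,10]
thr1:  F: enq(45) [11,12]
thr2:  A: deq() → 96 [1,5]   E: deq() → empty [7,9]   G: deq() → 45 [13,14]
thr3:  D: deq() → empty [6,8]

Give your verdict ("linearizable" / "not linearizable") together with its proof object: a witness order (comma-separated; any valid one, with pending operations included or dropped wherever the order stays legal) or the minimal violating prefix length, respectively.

1. B deq() → empty, leaving queue <>
2. C enq(96), leaving queue <96>
3. A deq() → 96, leaving queue <>
4. D deq() → empty, leaving queue <>
5. E deq() → empty, leaving queue <>
6. F enq(45), leaving queue <45>
7. G deq() → 45, leaving queue <>

linearizable — witness: B, C, A, D, E, F, G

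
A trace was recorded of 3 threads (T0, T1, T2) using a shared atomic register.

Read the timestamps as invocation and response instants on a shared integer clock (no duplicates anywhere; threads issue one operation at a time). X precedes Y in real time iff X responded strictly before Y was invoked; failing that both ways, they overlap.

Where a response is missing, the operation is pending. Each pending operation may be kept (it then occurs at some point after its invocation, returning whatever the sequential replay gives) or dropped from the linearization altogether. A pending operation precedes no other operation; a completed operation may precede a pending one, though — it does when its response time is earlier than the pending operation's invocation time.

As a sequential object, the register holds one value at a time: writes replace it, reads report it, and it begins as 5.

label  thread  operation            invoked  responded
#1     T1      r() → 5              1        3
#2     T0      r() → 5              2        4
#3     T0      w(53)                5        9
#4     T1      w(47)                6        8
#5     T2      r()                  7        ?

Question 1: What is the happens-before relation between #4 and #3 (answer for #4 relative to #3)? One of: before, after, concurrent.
#4 spans [6,8], #3 spans [5,9]
the intervals overlap in both directions

concurrent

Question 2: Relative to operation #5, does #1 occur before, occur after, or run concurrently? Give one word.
#1 spans [1,3], #5 spans [7,…)
resp(#1)=3 < inv(#5)=7

before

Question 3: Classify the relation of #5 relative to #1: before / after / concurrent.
#5 spans [7,…), #1 spans [1,3]
resp(#1)=3 < inv(#5)=7

after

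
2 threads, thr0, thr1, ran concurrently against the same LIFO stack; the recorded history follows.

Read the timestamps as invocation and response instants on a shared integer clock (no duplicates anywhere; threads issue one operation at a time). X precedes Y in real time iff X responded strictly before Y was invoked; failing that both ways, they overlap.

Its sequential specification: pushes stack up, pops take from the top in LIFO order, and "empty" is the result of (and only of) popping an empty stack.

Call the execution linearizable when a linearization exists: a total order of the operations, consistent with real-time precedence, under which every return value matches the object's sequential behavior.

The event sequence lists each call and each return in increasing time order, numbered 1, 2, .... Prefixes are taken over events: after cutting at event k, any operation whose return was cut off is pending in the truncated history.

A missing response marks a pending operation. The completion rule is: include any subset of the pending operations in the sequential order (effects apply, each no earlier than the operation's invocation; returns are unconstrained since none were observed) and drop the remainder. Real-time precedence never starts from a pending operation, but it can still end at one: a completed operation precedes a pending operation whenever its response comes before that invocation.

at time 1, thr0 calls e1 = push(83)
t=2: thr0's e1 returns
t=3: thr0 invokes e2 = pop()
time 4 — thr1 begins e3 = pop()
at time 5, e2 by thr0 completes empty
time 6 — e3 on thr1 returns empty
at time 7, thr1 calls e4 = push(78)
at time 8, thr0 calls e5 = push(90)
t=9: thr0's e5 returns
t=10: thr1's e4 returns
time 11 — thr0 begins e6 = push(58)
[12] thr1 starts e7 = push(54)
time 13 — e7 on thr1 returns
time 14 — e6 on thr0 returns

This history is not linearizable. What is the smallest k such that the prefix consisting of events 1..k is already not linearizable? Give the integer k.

6

events 1..5 are linearizable, e.g. via e1, e3, e2:
after step 1 (e1 push(83)): stack <83>
after step 2 (e3 pop() (pending, included)): stack <>
after step 3 (e2 pop() → empty): stack <>
include event 6 — e3 responding at 6 — and every candidate order breaks
sample order e1, e2, e3 stalls at step 2 — e2 pop() → empty has no legal effect
sample order e1, e3, e2 stalls at step 2 — e3 pop() → empty has no legal effect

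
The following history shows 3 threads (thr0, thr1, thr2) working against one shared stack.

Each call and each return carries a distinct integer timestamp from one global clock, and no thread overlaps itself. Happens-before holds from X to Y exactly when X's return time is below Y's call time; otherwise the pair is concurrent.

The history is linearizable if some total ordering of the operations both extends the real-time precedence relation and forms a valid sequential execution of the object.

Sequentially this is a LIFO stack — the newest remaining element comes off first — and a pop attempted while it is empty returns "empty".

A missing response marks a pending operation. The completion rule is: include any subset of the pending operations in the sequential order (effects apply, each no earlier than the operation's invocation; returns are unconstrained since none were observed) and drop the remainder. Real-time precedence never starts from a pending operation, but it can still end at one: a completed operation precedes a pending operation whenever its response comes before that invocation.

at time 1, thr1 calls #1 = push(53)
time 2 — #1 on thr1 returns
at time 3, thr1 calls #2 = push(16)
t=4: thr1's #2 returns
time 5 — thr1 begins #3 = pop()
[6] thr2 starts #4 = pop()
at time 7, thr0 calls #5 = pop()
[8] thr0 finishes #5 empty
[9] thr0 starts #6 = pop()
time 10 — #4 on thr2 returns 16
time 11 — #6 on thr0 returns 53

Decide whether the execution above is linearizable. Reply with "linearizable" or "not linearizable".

not linearizable

the violation lands at event 11, #6's response at time 11: events 1..10 linearize, events 1..11 do not
every one of the 3 real-time-consistent orders over 5 completed stack ops fails the sequential spec
include/drop combinations of the 1 pending operation (#3) were all tried; none helps
for example #1, #2, #4, #5, #6 (pending dropped) fails at step 4: #5 pop() → empty is not legal there
for example #1, #2, #5, #4, #6 (pending dropped) fails at step 3: #5 pop() → empty is not legal there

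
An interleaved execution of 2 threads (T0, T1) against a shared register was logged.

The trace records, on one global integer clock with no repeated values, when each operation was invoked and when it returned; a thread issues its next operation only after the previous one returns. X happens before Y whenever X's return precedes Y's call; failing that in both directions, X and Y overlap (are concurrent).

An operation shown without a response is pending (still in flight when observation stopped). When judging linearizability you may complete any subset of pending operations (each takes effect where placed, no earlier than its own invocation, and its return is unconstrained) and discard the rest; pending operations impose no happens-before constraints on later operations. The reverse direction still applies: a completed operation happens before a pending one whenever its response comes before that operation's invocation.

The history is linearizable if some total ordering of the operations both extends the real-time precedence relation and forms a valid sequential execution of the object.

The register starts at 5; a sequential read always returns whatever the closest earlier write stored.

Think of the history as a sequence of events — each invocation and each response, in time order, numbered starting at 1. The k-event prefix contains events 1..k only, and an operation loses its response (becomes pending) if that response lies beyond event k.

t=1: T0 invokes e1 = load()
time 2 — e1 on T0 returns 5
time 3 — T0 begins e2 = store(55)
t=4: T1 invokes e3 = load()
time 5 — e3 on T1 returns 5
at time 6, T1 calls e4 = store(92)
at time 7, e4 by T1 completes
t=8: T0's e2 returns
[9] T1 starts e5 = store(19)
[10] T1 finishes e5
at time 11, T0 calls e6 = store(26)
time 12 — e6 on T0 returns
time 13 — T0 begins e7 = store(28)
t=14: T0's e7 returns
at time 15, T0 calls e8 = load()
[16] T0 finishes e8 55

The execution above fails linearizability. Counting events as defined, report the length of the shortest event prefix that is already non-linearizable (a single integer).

events 1..15 are still linearizable — one witness is e1, e3, e2, e4, e5, e6, e7:
after step 1 (e1 load() → 5): value 5
after step 2 (e3 load() → 5): value 5
after step 3 (e2 store(55)): value 55
after step 4 (e4 store(92)): value 92
after step 5 (e5 store(19)): value 19
after step 6 (e6 store(26)): value 26
after step 7 (e7 store(28)): value 28
event 16 — e8's response, time 16 — after it, nothing linearizes
for example e1, e2, e3, e4, e5, e6, e7, e8 fails at step 3: e3 load() → 5 is not legal there
for example e1, e3, e2, e4, e5, e6, e7, e8 fails at step 8: e8 load() → 55 is not legal there

16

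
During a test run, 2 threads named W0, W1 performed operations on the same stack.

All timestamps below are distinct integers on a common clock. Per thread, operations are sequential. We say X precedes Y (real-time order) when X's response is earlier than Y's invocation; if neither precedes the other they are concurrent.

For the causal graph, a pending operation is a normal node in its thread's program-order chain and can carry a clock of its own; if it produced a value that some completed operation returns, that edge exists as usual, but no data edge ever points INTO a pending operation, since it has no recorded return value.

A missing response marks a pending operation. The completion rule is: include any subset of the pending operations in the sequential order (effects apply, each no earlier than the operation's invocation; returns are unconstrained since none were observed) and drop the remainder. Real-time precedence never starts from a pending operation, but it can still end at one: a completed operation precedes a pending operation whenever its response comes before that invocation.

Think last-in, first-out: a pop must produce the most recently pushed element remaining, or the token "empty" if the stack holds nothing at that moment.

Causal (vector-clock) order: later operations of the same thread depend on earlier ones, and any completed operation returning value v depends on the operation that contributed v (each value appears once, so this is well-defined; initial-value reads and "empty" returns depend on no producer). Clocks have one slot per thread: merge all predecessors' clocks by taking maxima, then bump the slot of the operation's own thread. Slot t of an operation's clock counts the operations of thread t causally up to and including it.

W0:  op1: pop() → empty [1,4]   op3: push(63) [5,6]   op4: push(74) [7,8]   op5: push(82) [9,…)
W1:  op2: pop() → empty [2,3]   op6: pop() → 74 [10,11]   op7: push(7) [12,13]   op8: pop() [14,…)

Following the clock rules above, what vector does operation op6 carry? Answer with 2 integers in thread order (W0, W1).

op2, invoked 2, has no incoming edges; only W1's bump applies → (0, 1)
op1, invoked 1, has no incoming edges; only W0's bump applies → (1, 0)
VC(op3, invoked at 5): max of VC(op1)=(1, 0), then +1 on thread W0 → (2, 0)
VC(op4, invoked at 7): max of VC(op3)=(2, 0), then +1 on thread W0 → (3, 0)
VC(op5, invoked at 9): max of VC(op4)=(3, 0), then +1 on thread W0 → (4, 0)
VC(op6, invoked at 10): max of VC(op2)=(0, 1), VC(op4)=(3, 0), then +1 on thread W1 → (3, 2)
VC(op7, invoked at 12): max of VC(op6)=(3, 2), then +1 on thread W1 → (3, 3)
VC(op8, invoked at 14): max of VC(op7)=(3, 3), then +1 on thread W1 → (3, 4)
target: VC(op6) = (3, 2)

(3, 2)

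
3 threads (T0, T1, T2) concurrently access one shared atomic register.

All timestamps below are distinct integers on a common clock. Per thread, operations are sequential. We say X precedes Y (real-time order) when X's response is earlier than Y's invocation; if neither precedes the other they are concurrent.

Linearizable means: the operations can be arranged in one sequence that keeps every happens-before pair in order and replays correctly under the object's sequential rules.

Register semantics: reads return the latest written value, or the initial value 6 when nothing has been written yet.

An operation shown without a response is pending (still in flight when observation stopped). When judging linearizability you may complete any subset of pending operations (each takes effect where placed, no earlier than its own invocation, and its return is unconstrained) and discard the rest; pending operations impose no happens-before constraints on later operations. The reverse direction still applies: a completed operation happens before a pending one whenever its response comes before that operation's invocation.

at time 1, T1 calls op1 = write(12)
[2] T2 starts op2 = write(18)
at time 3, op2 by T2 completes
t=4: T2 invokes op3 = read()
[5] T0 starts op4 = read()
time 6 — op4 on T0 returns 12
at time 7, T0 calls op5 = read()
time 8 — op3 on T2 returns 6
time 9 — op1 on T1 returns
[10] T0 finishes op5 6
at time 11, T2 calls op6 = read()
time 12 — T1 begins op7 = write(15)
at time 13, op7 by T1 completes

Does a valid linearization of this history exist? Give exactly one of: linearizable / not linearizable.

prefix check: 1..7 passes, 1..8 fails once op3's time-8 response joins
every one of the 2 real-time-consistent orders over 3 completed atomic register ops fails the sequential spec
no escape via the 2 pending operations (op1, op5): every completion choice fails
e.g. op2, op3, op4 (pending dropped): illegal at step 2, since op3 read() → 6 cannot apply there
e.g. op2, op4, op3 (pending dropped): illegal at step 2, since op4 read() → 12 cannot apply there

not linearizable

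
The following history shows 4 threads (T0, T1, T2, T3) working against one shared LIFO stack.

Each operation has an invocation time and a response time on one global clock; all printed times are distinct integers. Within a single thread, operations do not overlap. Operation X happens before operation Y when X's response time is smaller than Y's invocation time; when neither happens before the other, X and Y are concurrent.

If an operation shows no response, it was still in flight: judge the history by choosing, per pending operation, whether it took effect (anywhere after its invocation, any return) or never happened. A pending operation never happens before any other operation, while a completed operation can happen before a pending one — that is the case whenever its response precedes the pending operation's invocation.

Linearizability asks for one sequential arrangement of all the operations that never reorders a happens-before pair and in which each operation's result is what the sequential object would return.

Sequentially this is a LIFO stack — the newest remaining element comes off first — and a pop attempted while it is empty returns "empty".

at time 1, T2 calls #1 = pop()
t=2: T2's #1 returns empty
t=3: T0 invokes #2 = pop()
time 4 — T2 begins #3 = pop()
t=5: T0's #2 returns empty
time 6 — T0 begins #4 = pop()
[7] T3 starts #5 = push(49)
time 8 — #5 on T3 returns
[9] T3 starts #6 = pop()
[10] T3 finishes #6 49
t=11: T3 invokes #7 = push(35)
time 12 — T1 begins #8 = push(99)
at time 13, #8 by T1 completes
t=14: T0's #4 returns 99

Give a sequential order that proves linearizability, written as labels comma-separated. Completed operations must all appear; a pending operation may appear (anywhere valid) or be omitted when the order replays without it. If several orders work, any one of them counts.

#1, #2, #3, #5, #6, #7, #8, #4

1. #1 pop() → empty, leaving stack <>
2. #2 pop() → empty, leaving stack <>
3. #3 pop() (pending, included), leaving stack <>
4. #5 push(49), leaving stack <49>
5. #6 pop() → 49, leaving stack <>
6. #7 push(35) (pending, included), leaving stack <35>
7. #8 push(99), leaving stack <35,99>
8. #4 pop() → 99, leaving stack <35>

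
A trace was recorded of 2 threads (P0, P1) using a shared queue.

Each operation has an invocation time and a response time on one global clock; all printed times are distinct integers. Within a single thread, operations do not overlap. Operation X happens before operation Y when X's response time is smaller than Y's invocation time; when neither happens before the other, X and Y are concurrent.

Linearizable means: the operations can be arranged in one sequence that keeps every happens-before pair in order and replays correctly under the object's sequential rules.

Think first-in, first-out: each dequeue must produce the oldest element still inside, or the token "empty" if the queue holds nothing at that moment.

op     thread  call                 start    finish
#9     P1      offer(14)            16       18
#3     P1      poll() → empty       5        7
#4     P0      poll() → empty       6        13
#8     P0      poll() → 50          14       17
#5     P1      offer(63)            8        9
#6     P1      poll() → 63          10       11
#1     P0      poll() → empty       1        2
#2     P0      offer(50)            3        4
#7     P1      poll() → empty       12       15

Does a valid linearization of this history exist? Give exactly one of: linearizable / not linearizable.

through event 12 a valid linearization exists; event 13 (#4 responding at time 13) ends that
checked exhaustively: 4 real-time-consistent orders of 6 completed operations, zero legal queue replays
no completion choice of the 1 pending operation (#7) rescues it — every subset was tried
one such order, #1, #2, #3, #4, #5, #6 (pending dropped), breaks at step 3 where #3 poll() → empty is illegal
one such order, #1, #2, #3, #5, #4, #6 (pending dropped), breaks at step 3 where #3 poll() → empty is illegal

not linearizable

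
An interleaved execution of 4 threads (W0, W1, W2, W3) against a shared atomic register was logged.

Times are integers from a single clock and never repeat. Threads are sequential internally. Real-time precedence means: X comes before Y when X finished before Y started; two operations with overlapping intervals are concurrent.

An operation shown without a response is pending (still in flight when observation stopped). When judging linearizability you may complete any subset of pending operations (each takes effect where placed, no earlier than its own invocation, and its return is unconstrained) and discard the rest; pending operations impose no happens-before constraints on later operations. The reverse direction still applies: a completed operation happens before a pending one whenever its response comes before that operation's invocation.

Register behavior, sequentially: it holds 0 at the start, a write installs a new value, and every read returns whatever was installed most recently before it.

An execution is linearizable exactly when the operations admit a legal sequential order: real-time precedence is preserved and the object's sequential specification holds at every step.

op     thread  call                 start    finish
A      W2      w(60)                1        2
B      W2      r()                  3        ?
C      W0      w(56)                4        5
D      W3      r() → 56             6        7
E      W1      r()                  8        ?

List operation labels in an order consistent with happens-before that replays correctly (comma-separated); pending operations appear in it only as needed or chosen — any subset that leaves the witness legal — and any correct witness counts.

after step 1 (A w(60)): value 60
after step 2 (B r() (pending, included)): value 60
after step 3 (C w(56)): value 56
after step 4 (D r() → 56): value 56

A, B, C, D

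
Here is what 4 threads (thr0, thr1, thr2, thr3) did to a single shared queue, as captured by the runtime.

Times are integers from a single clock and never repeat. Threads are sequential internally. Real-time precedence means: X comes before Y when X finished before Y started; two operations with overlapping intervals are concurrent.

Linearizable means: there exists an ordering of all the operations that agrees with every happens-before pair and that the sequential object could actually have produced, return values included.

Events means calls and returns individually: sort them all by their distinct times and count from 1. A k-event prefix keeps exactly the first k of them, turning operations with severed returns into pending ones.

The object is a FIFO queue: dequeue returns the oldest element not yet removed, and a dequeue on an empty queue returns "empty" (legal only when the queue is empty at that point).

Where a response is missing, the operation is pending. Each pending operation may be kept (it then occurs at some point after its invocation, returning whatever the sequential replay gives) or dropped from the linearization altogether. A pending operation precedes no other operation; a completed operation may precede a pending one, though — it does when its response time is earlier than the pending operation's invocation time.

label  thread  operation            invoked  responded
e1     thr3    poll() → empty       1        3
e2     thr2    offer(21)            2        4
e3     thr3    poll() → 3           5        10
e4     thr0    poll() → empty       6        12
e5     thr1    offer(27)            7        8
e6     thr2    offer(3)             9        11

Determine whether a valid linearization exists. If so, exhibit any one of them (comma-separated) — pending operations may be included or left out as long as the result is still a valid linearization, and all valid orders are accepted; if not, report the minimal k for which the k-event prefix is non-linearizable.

not linearizable — minimal violating prefix: 10 events

prefix check: 1..9 passes, 1..10 fails once e3's time-10 response joins
no legal order exists: 4 real-time-consistent candidates over 4 completed queue operations, all rejected
no completion choice of the 2 pending operations (e4, e6) rescues it — every subset was tried
e.g. e1, e2, e3, e5 (pending dropped): illegal at step 3, since e3 poll() → 3 cannot apply there
e.g. e1, e2, e5, e3 (pending dropped): illegal at step 4, since e3 poll() → 3 cannot apply there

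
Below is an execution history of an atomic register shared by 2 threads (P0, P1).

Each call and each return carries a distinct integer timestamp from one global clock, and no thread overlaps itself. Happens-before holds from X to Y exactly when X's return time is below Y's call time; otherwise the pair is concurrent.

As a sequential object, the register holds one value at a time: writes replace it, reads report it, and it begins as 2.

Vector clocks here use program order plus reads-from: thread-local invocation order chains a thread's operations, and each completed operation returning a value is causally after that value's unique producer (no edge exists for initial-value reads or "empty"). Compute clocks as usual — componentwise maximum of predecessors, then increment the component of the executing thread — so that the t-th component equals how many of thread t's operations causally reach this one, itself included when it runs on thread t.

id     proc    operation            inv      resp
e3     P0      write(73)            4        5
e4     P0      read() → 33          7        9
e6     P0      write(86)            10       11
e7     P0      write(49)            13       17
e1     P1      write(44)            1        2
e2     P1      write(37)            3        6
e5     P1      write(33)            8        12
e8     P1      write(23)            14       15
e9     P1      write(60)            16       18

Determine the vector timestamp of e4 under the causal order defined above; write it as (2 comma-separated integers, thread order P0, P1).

VC(e1, invoked at 1): no causal predecessors; +1 on P1 → (0, 1)
VC(e3, invoked at 4): no causal predecessors; +1 on P0 → (1, 0)
invoked at 3, e2 merges VC(e1)=(0, 1) and bumps P1's slot → (0, 2)
invoked at 8, e5 merges VC(e2)=(0, 2) and bumps P1's slot → (0, 3)
invoked at 14, e8 merges VC(e5)=(0, 3) and bumps P1's slot → (0, 4)
invoked at 16, e9 merges VC(e8)=(0, 4) and bumps P1's slot → (0, 5)
invoked at 7, e4 merges VC(e3)=(1, 0), VC(e5)=(0, 3) and bumps P0's slot → (2, 3)
invoked at 10, e6 merges VC(e4)=(2, 3) and bumps P0's slot → (3, 3)
invoked at 13, e7 merges VC(e6)=(3, 3) and bumps P0's slot → (4, 3)
target: VC(e4) = (2, 3)

(2, 3)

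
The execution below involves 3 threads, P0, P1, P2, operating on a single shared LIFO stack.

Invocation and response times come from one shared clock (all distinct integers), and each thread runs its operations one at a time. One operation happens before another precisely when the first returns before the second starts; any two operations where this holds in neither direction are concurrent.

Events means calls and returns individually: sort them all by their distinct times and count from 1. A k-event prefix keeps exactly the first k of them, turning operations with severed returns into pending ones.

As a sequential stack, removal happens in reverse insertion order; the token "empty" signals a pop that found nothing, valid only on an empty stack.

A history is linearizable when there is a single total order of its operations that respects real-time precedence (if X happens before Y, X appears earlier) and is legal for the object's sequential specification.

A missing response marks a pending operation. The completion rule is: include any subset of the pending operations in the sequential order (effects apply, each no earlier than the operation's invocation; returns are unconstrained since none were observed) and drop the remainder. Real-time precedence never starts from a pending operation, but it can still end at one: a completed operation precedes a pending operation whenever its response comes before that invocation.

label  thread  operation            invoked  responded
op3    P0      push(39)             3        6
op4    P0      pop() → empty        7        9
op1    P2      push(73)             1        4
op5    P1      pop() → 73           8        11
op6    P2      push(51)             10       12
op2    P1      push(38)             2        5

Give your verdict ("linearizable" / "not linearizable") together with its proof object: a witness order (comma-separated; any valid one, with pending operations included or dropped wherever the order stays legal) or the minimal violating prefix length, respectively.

not linearizable — minimal violating prefix: 9 events

through event 8 a valid linearization exists; event 9 (op4 responding at time 9) ends that
real-time-consistent orders of the 4 completed operations: 6 — all fail the LIFO stack replay
completion choices over the 1 pending operation (op5) were checked; none helps
sample order op1, op2, op3, op4 (pending dropped) stalls at step 4 — op4 pop() → empty has no legal effect
sample order op1, op3, op2, op4 (pending dropped) stalls at step 4 — op4 pop() → empty has no legal effect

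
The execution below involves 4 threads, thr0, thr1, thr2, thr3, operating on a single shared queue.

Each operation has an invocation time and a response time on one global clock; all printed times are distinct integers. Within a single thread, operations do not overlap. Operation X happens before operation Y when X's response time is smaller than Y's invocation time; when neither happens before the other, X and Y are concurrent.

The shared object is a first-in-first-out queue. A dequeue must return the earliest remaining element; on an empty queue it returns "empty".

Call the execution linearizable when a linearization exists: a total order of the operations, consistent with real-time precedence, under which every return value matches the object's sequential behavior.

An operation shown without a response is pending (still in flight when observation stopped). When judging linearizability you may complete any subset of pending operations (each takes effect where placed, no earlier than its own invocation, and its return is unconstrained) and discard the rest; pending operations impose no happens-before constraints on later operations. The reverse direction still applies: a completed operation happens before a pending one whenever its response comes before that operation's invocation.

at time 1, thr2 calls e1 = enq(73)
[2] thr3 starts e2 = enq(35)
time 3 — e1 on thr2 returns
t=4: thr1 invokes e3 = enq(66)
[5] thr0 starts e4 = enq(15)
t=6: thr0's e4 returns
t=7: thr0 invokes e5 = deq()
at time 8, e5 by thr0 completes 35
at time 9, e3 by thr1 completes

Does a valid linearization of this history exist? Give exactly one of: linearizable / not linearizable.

a witness: e2, e1, e3, e4, e5
step 1: e2 enq(35) (pending, included) — queue <35>
step 2: e1 enq(73) — queue <35,73>
step 3: e3 enq(66) — queue <35,73,66>
step 4: e4 enq(15) — queue <35,73,66,15>
step 5: e5 deq() → 35 — queue <73,66,15>

linearizable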